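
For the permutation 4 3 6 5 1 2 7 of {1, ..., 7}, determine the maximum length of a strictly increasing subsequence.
3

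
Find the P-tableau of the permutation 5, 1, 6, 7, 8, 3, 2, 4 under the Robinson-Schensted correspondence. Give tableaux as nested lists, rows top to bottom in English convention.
After inserting 5: P = [[5]].
After inserting 1: P = [[1], [5]].
After inserting 6: P = [[1, 6], [5]].
After inserting 7: P = [[1, 6, 7], [5]].
After inserting 8: P = [[1, 6, 7, 8], [5]].
After inserting 3: P = [[1, 3, 7, 8], [5, 6]].
After inserting 2: P = [[1, 2, 7, 8], [3, 6], [5]].
After inserting 4: P = [[1, 2, 4, 8], [3, 6, 7], [5]].

So P = [[1, 2, 4, 8], [3, 6, 7], [5]].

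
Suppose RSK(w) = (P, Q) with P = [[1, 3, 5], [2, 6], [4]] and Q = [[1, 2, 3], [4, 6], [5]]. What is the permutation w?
2 4 6 3 1 5

Reverse the RSK construction: for i from n down to 1, find the cell of Q containing i, remove the entry at that cell from P, and reverse-bump it up through P; the value ejected from row 1 is w(i).

Step i=6: Q has 6 at row 2, column 2; remove 6 from row 2 of P and reverse-bump: 6 enters row 1 and ejects 5. So w(6) = 5. P is now [[1, 3, 6], [2], [4]].
Step i=5: Q has 5 at row 3, column 1; remove 4 from row 3 of P and reverse-bump: 4 enters row 2 and ejects 2; 2 enters row 1 and ejects 1. So w(5) = 1. P is now [[2, 3, 6], [4]].
Step i=4: Q has 4 at row 2, column 1; remove 4 from row 2 of P and reverse-bump: 4 enters row 1 and ejects 3. So w(4) = 3. P is now [[2, 4, 6]].
Step i=3: Q has 3 at row 1, column 3; remove that cell from P, ejecting 6. So w(3) = 6. P is now [[2, 4]].
Step i=2: Q has 2 at row 1, column 2; remove that cell from P, ejecting 4. So w(2) = 4. P is now [[2]].
Step i=1: Q has 1 at row 1, column 1; remove that cell from P, ejecting 2. So w(1) = 2. P is now [].

So w = 2 4 6 3 1 5.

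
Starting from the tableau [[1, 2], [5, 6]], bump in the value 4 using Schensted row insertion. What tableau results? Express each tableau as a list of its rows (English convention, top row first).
4 is larger than every entry of row 1, so it is appended to row 1. The new tableau is [[1, 2, 4], [5, 6]].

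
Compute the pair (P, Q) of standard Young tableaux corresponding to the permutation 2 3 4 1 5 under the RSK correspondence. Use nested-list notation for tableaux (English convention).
P = [[1, 3, 4, 5], [2]], Q = [[1, 2, 3, 5], [4]]

Insert each entry of the permutation into P by Schensted row insertion, recording in Q the position of each new cell.

After inserting 2: P = [[2]].
After inserting 3: P = [[2, 3]].
After inserting 4: P = [[2, 3, 4]].
After inserting 1: P = [[1, 3, 4], [2]].
After inserting 5: P = [[1, 3, 4, 5], [2]].

So P = [[1, 3, 4, 5], [2]], Q = [[1, 2, 3, 5], [4]].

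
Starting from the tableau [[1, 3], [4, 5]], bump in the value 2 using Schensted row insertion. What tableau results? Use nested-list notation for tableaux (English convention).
In row 1, 2 replaces 3 (the leftmost entry greater than 2); 3 is bumped to row 2. In row 2, 3 replaces 4 (the leftmost entry greater than 3); 4 is bumped to row 3. 4 starts a new row 3. The new tableau is [[1, 2], [3, 5], [4]].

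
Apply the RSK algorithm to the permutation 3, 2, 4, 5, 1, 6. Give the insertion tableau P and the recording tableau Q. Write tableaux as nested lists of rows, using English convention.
Insert each entry of the permutation into P by Schensted row insertion, recording in Q the position of each new cell.

Insert 3: appended to row 1. P = [[3]].
Insert 2: 2 bumps 3 from row 1; 3 starts row 2. P = [[2], [3]].
Insert 4: appended to row 1. P = [[2, 4], [3]].
Insert 5: appended to row 1. P = [[2, 4, 5], [3]].
Insert 1: 1 bumps 2 from row 1; 2 bumps 3 from row 2; 3 starts row 3. P = [[1, 4, 5], [2], [3]].
Insert 6: appended to row 1. P = [[1, 4, 5, 6], [2], [3]].

So P = [[1, 4, 5, 6], [2], [3]], Q = [[1, 3, 4, 6], [2], [5]].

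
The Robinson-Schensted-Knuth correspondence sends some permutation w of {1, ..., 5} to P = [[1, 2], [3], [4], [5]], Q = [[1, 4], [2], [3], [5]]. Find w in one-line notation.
5 4 1 3 2

Reverse the RSK construction: for i from n down to 1, find the cell of Q containing i, remove the entry at that cell from P, and reverse-bump it up through P; the value ejected from row 1 is w(i).

Step i=5: Q has 5 at row 4, column 1; remove 5 from row 4 of P and reverse-bump: 5 enters row 3 and ejects 4; 4 enters row 2 and ejects 3; 3 enters row 1 and ejects 2. So w(5) = 2. P is now [[1, 3], [4], [5]].
Step i=4: Q has 4 at row 1, column 2; remove that cell from P, ejecting 3. So w(4) = 3. P is now [[1], [4], [5]].
Step i=3: Q has 3 at row 3, column 1; remove 5 from row 3 of P and reverse-bump: 5 enters row 2 and ejects 4; 4 enters row 1 and ejects 1. So w(3) = 1. P is now [[4], [5]].
Step i=2: Q has 2 at row 2, column 1; remove 5 from row 2 of P and reverse-bump: 5 enters row 1 and ejects 4. So w(2) = 4. P is now [[5]].
Step i=1: Q has 1 at row 1, column 1; remove that cell from P, ejecting 5. So w(1) = 5. P is now [].

So w = 5 4 1 3 2.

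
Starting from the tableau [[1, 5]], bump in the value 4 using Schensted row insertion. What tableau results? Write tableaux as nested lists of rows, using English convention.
In row 1, 4 replaces 5 (the leftmost entry greater than 4); 5 is bumped to row 2. 5 starts a new row 2. The new tableau is [[1, 4], [5]].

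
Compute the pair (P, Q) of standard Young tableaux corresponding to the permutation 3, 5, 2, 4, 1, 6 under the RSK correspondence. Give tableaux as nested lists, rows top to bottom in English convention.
Insert each entry of the permutation into P by Schensted row insertion, recording in Q the position of each new cell.

Insert 3: appended to row 1. P = [[3]], Q = [[1]].
Insert 5: appended to row 1. P = [[3, 5]], Q = [[1, 2]].
Insert 2: 2 bumps 3 from row 1; 3 starts row 2. P = [[2, 5], [3]], Q = [[1, 2], [3]].
Insert 4: 4 bumps 5 from row 1; 5 appends to row 2. P = [[2, 4], [3, 5]], Q = [[1, 2], [3, 4]].
Insert 1: 1 bumps 2 from row 1; 2 bumps 3 from row 2; 3 starts row 3. P = [[1, 4], [2, 5], [3]], Q = [[1, 2], [3, 4], [5]].
Insert 6: appended to row 1. P = [[1, 4, 6], [2, 5], [3]], Q = [[1, 2, 6], [3, 4], [5]].

So P = [[1, 4, 6], [2, 5], [3]], Q = [[1, 2, 6], [3, 4], [5]].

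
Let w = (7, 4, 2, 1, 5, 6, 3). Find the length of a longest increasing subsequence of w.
3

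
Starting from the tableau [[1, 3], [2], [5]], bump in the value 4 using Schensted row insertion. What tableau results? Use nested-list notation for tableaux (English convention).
4 is larger than every entry of row 1, so it is appended to row 1. The new tableau is [[1, 3, 4], [2], [5]].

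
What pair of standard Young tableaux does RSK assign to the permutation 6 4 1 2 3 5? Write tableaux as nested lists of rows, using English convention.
P = [[1, 2, 3, 5], [4], [6]], Q = [[1, 4, 5, 6], [2], [3]]

Insert each entry of the permutation into P by Schensted row insertion, recording in Q the position of each new cell.

Insert 6: appended to row 1. P = [[6]], Q = [[1]].
Insert 4: 4 bumps 6 from row 1; 6 starts row 2. P = [[4], [6]], Q = [[1], [2]].
Insert 1: 1 bumps 4 from row 1; 4 bumps 6 from row 2; 6 starts row 3. P = [[1], [4], [6]], Q = [[1], [2], [3]].
Insert 2: appended to row 1. P = [[1, 2], [4], [6]], Q = [[1, 4], [2], [3]].
Insert 3: appended to row 1. P = [[1, 2, 3], [4], [6]], Q = [[1, 4, 5], [2], [3]].
Insert 5: appended to row 1. P = [[1, 2, 3, 5], [4], [6]], Q = [[1, 4, 5, 6], [2], [3]].

So P = [[1, 2, 3, 5], [4], [6]], Q = [[1, 4, 5, 6], [2], [3]].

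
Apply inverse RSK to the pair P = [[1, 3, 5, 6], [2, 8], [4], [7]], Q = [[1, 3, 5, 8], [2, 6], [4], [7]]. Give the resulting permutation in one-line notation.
Reverse the RSK construction: for i from n down to 1, find the cell of Q containing i, remove the entry at that cell from P, and reverse-bump it up through P; the value ejected from row 1 is w(i).

Step i=8: Q has 8 at row 1, column 4; remove that cell from P, ejecting 6. So w(8) = 6. P is now [[1, 3, 5], [2, 8], [4], [7]].
Step i=7: Q has 7 at row 4, column 1; remove 7 from row 4 of P and reverse-bump: 7 enters row 3 and ejects 4; 4 enters row 2 and ejects 2; 2 enters row 1 and ejects 1. So w(7) = 1. P is now [[2, 3, 5], [4, 8], [7]].
Step i=6: Q has 6 at row 2, column 2; remove 8 from row 2 of P and reverse-bump: 8 enters row 1 and ejects 5. So w(6) = 5. P is now [[2, 3, 8], [4], [7]].
Step i=5: Q has 5 at row 1, column 3; remove that cell from P, ejecting 8. So w(5) = 8. P is now [[2, 3], [4], [7]].
Step i=4: Q has 4 at row 3, column 1; remove 7 from row 3 of P and reverse-bump: 7 enters row 2 and ejects 4; 4 enters row 1 and ejects 3. So w(4) = 3. P is now [[2, 4], [7]].
Step i=3: Q has 3 at row 1, column 2; remove that cell from P, ejecting 4. So w(3) = 4. P is now [[2], [7]].
Step i=2: Q has 2 at row 2, column 1; remove 7 from row 2 of P and reverse-bump: 7 enters row 1 and ejects 2. So w(2) = 2. P is now [[7]].
Step i=1: Q has 1 at row 1, column 1; remove that cell from P, ejecting 7. So w(1) = 7. P is now [].

So w = 7 2 4 3 8 5 1 6.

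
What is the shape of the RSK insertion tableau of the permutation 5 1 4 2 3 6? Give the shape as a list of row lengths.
[4, 1, 1]

Row-insert each entry into an empty tableau.

After inserting 5: P = [[5]].
After inserting 1: P = [[1], [5]].
After inserting 4: P = [[1, 4], [5]].
After inserting 2: P = [[1, 2], [4], [5]].
After inserting 3: P = [[1, 2, 3], [4], [5]].
After inserting 6: P = [[1, 2, 3, 6], [4], [5]].

The final insertion tableau P = [[1, 2, 3, 6], [4], [5]] has shape [4, 1, 1].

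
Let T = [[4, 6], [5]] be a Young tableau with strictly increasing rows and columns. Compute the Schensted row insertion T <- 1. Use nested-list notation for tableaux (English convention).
In row 1, 1 replaces 4 (the leftmost entry greater than 1); 4 is bumped to row 2. In row 2, 4 replaces 5 (the leftmost entry greater than 4); 5 is bumped to row 3. 5 starts a new row 3. The new tableau is [[1, 6], [4], [5]].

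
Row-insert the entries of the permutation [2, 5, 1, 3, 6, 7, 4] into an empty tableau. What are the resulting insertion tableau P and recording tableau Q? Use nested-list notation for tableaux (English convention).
P = [[1, 3, 4, 7], [2, 5, 6]], Q = [[1, 2, 5, 6], [3, 4, 7]]

Insert each entry of the permutation into P by Schensted row insertion, recording in Q the position of each new cell.

Insert 2: appended to row 1. P = [[2]], Q = [[1]].
Insert 5: appended to row 1. P = [[2, 5]], Q = [[1, 2]].
Insert 1: 1 bumps 2 from row 1; 2 starts row 2. P = [[1, 5], [2]], Q = [[1, 2], [3]].
Insert 3: 3 bumps 5 from row 1; 5 appends to row 2. P = [[1, 3], [2, 5]], Q = [[1, 2], [3, 4]].
Insert 6: appended to row 1. P = [[1, 3, 6], [2, 5]], Q = [[1, 2, 5], [3, 4]].
Insert 7: appended to row 1. P = [[1, 3, 6, 7], [2, 5]], Q = [[1, 2, 5, 6], [3, 4]].
Insert 4: 4 bumps 6 from row 1; 6 appends to row 2. P = [[1, 3, 4, 7], [2, 5, 6]], Q = [[1, 2, 5, 6], [3, 4, 7]].

So P = [[1, 3, 4, 7], [2, 5, 6]], Q = [[1, 2, 5, 6], [3, 4, 7]].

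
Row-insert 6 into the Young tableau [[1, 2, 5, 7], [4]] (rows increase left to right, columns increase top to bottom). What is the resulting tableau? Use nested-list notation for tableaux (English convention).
[[1, 2, 5, 6], [4, 7]]

In row 1, 6 replaces 7 (the leftmost entry greater than 6); 7 is bumped to row 2. 7 is appended to row 2. The new tableau is [[1, 2, 5, 6], [4, 7]].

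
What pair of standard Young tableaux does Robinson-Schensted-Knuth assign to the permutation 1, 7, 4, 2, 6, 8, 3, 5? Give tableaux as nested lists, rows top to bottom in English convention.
P = [[1, 2, 3, 5], [4, 6, 8], [7]], Q = [[1, 2, 5, 6], [3, 7, 8], [4]]

Insert each entry of the permutation into P by Schensted row insertion, recording in Q the position of each new cell.

Insert 1: appended to row 1. P = [[1]].
Insert 7: appended to row 1. P = [[1, 7]].
Insert 4: 4 bumps 7 from row 1; 7 starts row 2. P = [[1, 4], [7]].
Insert 2: 2 bumps 4 from row 1; 4 bumps 7 from row 2; 7 starts row 3. P = [[1, 2], [4], [7]].
Insert 6: appended to row 1. P = [[1, 2, 6], [4], [7]].
Insert 8: appended to row 1. P = [[1, 2, 6, 8], [4], [7]].
Insert 3: 3 bumps 6 from row 1; 6 appends to row 2. P = [[1, 2, 3, 8], [4, 6], [7]].
Insert 5: 5 bumps 8 from row 1; 8 appends to row 2. P = [[1, 2, 3, 5], [4, 6, 8], [7]].

So P = [[1, 2, 3, 5], [4, 6, 8], [7]], Q = [[1, 2, 5, 6], [3, 7, 8], [4]].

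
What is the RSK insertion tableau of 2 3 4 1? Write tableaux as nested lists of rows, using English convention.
Insert 2: appended to row 1. P = [[2]].
Insert 3: appended to row 1. P = [[2, 3]].
Insert 4: appended to row 1. P = [[2, 3, 4]].
Insert 1: 1 bumps 2 from row 1; 2 starts row 2. P = [[1, 3, 4], [2]].

So P = [[1, 3, 4], [2]].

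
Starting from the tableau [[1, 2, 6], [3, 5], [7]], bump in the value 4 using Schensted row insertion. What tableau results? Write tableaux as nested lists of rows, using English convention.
[[1, 2, 4], [3, 5, 6], [7]]

In row 1, 4 replaces 6 (the leftmost entry greater than 4); 6 is bumped to row 2. 6 is appended to row 2. The new tableau is [[1, 2, 4], [3, 5, 6], [7]].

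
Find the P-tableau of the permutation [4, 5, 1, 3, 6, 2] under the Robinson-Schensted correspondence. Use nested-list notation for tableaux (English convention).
P = [[1, 2, 6], [3, 5], [4]]

After inserting 4: P = [[4]].
After inserting 5: P = [[4, 5]].
After inserting 1: P = [[1, 5], [4]].
After inserting 3: P = [[1, 3], [4, 5]].
After inserting 6: P = [[1, 3, 6], [4, 5]].
After inserting 2: P = [[1, 2, 6], [3, 5], [4]].

So P = [[1, 2, 6], [3, 5], [4]].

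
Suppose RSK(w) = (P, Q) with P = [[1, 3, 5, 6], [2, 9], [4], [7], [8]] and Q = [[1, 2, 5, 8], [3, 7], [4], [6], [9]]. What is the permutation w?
2 8 7 4 9 3 5 6 1

Reverse the RSK construction: for i from n down to 1, find the cell of Q containing i, remove the entry at that cell from P, and reverse-bump it up through P; the value ejected from row 1 is w(i).

Step i=9: Q has 9 at row 5, column 1; remove 8 from row 5 of P and reverse-bump: 8 enters row 4 and ejects 7; 7 enters row 3 and ejects 4; 4 enters row 2 and ejects 2; 2 enters row 1 and ejects 1. So w(9) = 1. P is now [[2, 3, 5, 6], [4, 9], [7], [8]].
Step i=8: Q has 8 at row 1, column 4; remove that cell from P, ejecting 6. So w(8) = 6. P is now [[2, 3, 5], [4, 9], [7], [8]].
Step i=7: Q has 7 at row 2, column 2; remove 9 from row 2 of P and reverse-bump: 9 enters row 1 and ejects 5. So w(7) = 5. P is now [[2, 3, 9], [4], [7], [8]].
Step i=6: Q has 6 at row 4, column 1; remove 8 from row 4 of P and reverse-bump: 8 enters row 3 and ejects 7; 7 enters row 2 and ejects 4; 4 enters row 1 and ejects 3. So w(6) = 3. P is now [[2, 4, 9], [7], [8]].
Step i=5: Q has 5 at row 1, column 3; remove that cell from P, ejecting 9. So w(5) = 9. P is now [[2, 4], [7], [8]].
Step i=4: Q has 4 at row 3, column 1; remove 8 from row 3 of P and reverse-bump: 8 enters row 2 and ejects 7; 7 enters row 1 and ejects 4. So w(4) = 4. P is now [[2, 7], [8]].
Step i=3: Q has 3 at row 2, column 1; remove 8 from row 2 of P and reverse-bump: 8 enters row 1 and ejects 7. So w(3) = 7. P is now [[2, 8]].
Step i=2: Q has 2 at row 1, column 2; remove that cell from P, ejecting 8. So w(2) = 8. P is now [[2]].
Step i=1: Q has 1 at row 1, column 1; remove that cell from P, ejecting 2. So w(1) = 2. P is now [].

So w = 2 8 7 4 9 3 5 6 1.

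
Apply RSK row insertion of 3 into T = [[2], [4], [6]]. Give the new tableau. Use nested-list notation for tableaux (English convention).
3 is larger than every entry of row 1, so it is appended to row 1. The new tableau is [[2, 3], [4], [6]].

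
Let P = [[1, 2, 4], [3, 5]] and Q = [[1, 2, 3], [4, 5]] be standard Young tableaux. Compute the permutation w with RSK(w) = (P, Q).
Reverse RSK: for i = n, n-1, ..., 1, locate i in Q, remove the corresponding corner cell from P, and reverse-bump its entry up through P; the value ejected from row 1 is w(i).

So w = 1 3 5 2 4.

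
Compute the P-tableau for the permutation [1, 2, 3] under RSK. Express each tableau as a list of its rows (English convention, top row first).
P = [[1, 2, 3]]

Insert 1: appended to row 1. P = [[1]].
Insert 2: appended to row 1. P = [[1, 2]].
Insert 3: appended to row 1. P = [[1, 2, 3]].

So P = [[1, 2, 3]].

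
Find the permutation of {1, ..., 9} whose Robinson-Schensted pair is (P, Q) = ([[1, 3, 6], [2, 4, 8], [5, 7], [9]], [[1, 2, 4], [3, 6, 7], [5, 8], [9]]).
Reverse the RSK construction: for i from n down to 1, find the cell of Q containing i, remove the entry at that cell from P, and reverse-bump it up through P; the value ejected from row 1 is w(i).

Step i=9: Q has 9 at row 4, column 1; remove 9 from row 4 of P and reverse-bump: 9 enters row 3 and ejects 7; 7 enters row 2 and ejects 4; 4 enters row 1 and ejects 3. So w(9) = 3. P is now [[1, 4, 6], [2, 7, 8], [5, 9]].
Step i=8: Q has 8 at row 3, column 2; remove 9 from row 3 of P and reverse-bump: 9 enters row 2 and ejects 8; 8 enters row 1 and ejects 6. So w(8) = 6. P is now [[1, 4, 8], [2, 7, 9], [5]].
Step i=7: Q has 7 at row 2, column 3; remove 9 from row 2 of P and reverse-bump: 9 enters row 1 and ejects 8. So w(7) = 8. P is now [[1, 4, 9], [2, 7], [5]].
Step i=6: Q has 6 at row 2, column 2; remove 7 from row 2 of P and reverse-bump: 7 enters row 1 and ejects 4. So w(6) = 4. P is now [[1, 7, 9], [2], [5]].
Step i=5: Q has 5 at row 3, column 1; remove 5 from row 3 of P and reverse-bump: 5 enters row 2 and ejects 2; 2 enters row 1 and ejects 1. So w(5) = 1. P is now [[2, 7, 9], [5]].
Step i=4: Q has 4 at row 1, column 3; remove that cell from P, ejecting 9. So w(4) = 9. P is now [[2, 7], [5]].
Step i=3: Q has 3 at row 2, column 1; remove 5 from row 2 of P and reverse-bump: 5 enters row 1 and ejects 2. So w(3) = 2. P is now [[5, 7]].
Step i=2: Q has 2 at row 1, column 2; remove that cell from P, ejecting 7. So w(2) = 7. P is now [[5]].
Step i=1: Q has 1 at row 1, column 1; remove that cell from P, ejecting 5. So w(1) = 5. P is now [].

So w = 5 7 2 9 1 4 8 6 3.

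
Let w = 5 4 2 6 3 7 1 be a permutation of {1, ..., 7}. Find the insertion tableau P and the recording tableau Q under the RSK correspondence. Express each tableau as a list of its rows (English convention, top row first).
P = [[1, 3, 7], [2, 6], [4], [5]], Q = [[1, 4, 6], [2, 5], [3], [7]]

Insert each entry of the permutation into P by Schensted row insertion, recording in Q the position of each new cell.

Insert 5: appended to row 1. P = [[5]], Q = [[1]].
Insert 4: 4 bumps 5 from row 1; 5 starts row 2. P = [[4], [5]], Q = [[1], [2]].
Insert 2: 2 bumps 4 from row 1; 4 bumps 5 from row 2; 5 starts row 3. P = [[2], [4], [5]], Q = [[1], [2], [3]].
Insert 6: appended to row 1. P = [[2, 6], [4], [5]], Q = [[1, 4], [2], [3]].
Insert 3: 3 bumps 6 from row 1; 6 appends to row 2. P = [[2, 3], [4, 6], [5]], Q = [[1, 4], [2, 5], [3]].
Insert 7: appended to row 1. P = [[2, 3, 7], [4, 6], [5]], Q = [[1, 4, 6], [2, 5], [3]].
Insert 1: 1 bumps 2 from row 1; 2 bumps 4 from row 2; 4 bumps 5 from row 3; 5 starts row 4. P = [[1, 3, 7], [2, 6], [4], [5]], Q = [[1, 4, 6], [2, 5], [3], [7]].

So P = [[1, 3, 7], [2, 6], [4], [5]], Q = [[1, 4, 6], [2, 5], [3], [7]].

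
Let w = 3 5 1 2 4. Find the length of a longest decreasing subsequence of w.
2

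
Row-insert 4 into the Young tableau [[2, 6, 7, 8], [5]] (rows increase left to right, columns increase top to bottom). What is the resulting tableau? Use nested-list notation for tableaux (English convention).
In row 1, 4 replaces 6 (the leftmost entry greater than 4); 6 is bumped to row 2. 6 is appended to row 2. The new tableau is [[2, 4, 7, 8], [5, 6]].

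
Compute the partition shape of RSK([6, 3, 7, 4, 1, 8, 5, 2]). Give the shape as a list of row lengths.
[3, 3, 2]

RSK row insertion gives P = [[1, 2, 5], [3, 4, 8], [6, 7]], which has shape [3, 3, 2].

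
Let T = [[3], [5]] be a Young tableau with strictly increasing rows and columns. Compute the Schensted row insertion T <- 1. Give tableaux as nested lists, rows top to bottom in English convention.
In row 1, 1 replaces 3 (the leftmost entry greater than 1); 3 is bumped to row 2. In row 2, 3 replaces 5 (the leftmost entry greater than 3); 5 is bumped to row 3. 5 starts a new row 3. The new tableau is [[1], [3], [5]].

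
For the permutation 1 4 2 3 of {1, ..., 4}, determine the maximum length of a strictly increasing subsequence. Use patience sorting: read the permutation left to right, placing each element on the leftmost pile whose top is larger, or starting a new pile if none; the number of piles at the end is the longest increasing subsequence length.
3

1: new pile. tops = [1]
4: new pile. tops = [1, 4]
2: onto pile 2 (replacing 4). tops = [1, 2]
3: new pile. tops = [1, 2, 3]

3 piles, so the longest increasing subsequence has length 3.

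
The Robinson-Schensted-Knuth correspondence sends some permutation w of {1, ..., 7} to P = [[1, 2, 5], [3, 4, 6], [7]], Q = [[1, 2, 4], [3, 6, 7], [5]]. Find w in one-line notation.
Reverse the RSK construction: for i from n down to 1, find the cell of Q containing i, remove the entry at that cell from P, and reverse-bump it up through P; the value ejected from row 1 is w(i).

Step i=7: Q has 7 at row 2, column 3; remove 6 from row 2 of P and reverse-bump: 6 enters row 1 and ejects 5. So w(7) = 5. P is now [[1, 2, 6], [3, 4], [7]].
Step i=6: Q has 6 at row 2, column 2; remove 4 from row 2 of P and reverse-bump: 4 enters row 1 and ejects 2. So w(6) = 2. P is now [[1, 4, 6], [3], [7]].
Step i=5: Q has 5 at row 3, column 1; remove 7 from row 3 of P and reverse-bump: 7 enters row 2 and ejects 3; 3 enters row 1 and ejects 1. So w(5) = 1. P is now [[3, 4, 6], [7]].
Step i=4: Q has 4 at row 1, column 3; remove that cell from P, ejecting 6. So w(4) = 6. P is now [[3, 4], [7]].
Step i=3: Q has 3 at row 2, column 1; remove 7 from row 2 of P and reverse-bump: 7 enters row 1 and ejects 4. So w(3) = 4. P is now [[3, 7]].
Step i=2: Q has 2 at row 1, column 2; remove that cell from P, ejecting 7. So w(2) = 7. P is now [[3]].
Step i=1: Q has 1 at row 1, column 1; remove that cell from P, ejecting 3. So w(1) = 3. P is now [].

So w = 3 7 4 6 1 2 5.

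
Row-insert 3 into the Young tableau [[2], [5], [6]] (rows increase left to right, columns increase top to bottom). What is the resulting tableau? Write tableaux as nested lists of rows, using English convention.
[[2, 3], [5], [6]]

3 is larger than every entry of row 1, so it is appended to row 1. The new tableau is [[2, 3], [5], [6]].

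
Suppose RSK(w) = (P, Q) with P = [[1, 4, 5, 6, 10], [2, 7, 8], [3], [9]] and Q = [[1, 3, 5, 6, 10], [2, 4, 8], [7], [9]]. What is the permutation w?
Reverse the RSK construction: for i from n down to 1, find the cell of Q containing i, remove the entry at that cell from P, and reverse-bump it up through P; the value ejected from row 1 is w(i).

Step i=10: Q has 10 at row 1, column 5; remove that cell from P, ejecting 10. So w(10) = 10. P is now [[1, 4, 5, 6], [2, 7, 8], [3], [9]].
Step i=9: Q has 9 at row 4, column 1; remove 9 from row 4 of P and reverse-bump: 9 enters row 3 and ejects 3; 3 enters row 2 and ejects 2; 2 enters row 1 and ejects 1. So w(9) = 1. P is now [[2, 4, 5, 6], [3, 7, 8], [9]].
Step i=8: Q has 8 at row 2, column 3; remove 8 from row 2 of P and reverse-bump: 8 enters row 1 and ejects 6. So w(8) = 6. P is now [[2, 4, 5, 8], [3, 7], [9]].
Step i=7: Q has 7 at row 3, column 1; remove 9 from row 3 of P and reverse-bump: 9 enters row 2 and ejects 7; 7 enters row 1 and ejects 5. So w(7) = 5. P is now [[2, 4, 7, 8], [3, 9]].
Step i=6: Q has 6 at row 1, column 4; remove that cell from P, ejecting 8. So w(6) = 8. P is now [[2, 4, 7], [3, 9]].
Step i=5: Q has 5 at row 1, column 3; remove that cell from P, ejecting 7. So w(5) = 7. P is now [[2, 4], [3, 9]].
Step i=4: Q has 4 at row 2, column 2; remove 9 from row 2 of P and reverse-bump: 9 enters row 1 and ejects 4. So w(4) = 4. P is now [[2, 9], [3]].
Step i=3: Q has 3 at row 1, column 2; remove that cell from P, ejecting 9. So w(3) = 9. P is now [[2], [3]].
Step i=2: Q has 2 at row 2, column 1; remove 3 from row 2 of P and reverse-bump: 3 enters row 1 and ejects 2. So w(2) = 2. P is now [[3]].
Step i=1: Q has 1 at row 1, column 1; remove that cell from P, ejecting 3. So w(1) = 3. P is now [].

So w = 3 2 9 4 7 8 5 6 1 10.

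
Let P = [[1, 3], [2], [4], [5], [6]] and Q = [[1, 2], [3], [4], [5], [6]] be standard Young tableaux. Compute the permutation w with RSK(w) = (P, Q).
Reverse RSK: for i = n, n-1, ..., 1, locate i in Q, remove the corresponding corner cell from P, and reverse-bump its entry up through P; the value ejected from row 1 is w(i).

So w = 2 6 5 4 3 1.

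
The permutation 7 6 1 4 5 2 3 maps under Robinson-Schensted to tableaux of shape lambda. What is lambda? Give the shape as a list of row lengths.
[3, 2, 1, 1]

Row-insert each entry into an empty tableau.

After inserting 7: P = [[7]].
After inserting 6: P = [[6], [7]].
After inserting 1: P = [[1], [6], [7]].
After inserting 4: P = [[1, 4], [6], [7]].
After inserting 5: P = [[1, 4, 5], [6], [7]].
After inserting 2: P = [[1, 2, 5], [4], [6], [7]].
After inserting 3: P = [[1, 2, 3], [4, 5], [6], [7]].

The final insertion tableau P = [[1, 2, 3], [4, 5], [6], [7]] has shape [3, 2, 1, 1].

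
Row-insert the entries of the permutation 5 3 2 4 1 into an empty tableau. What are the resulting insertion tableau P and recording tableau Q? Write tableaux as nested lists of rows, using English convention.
P = [[1, 4], [2], [3], [5]], Q = [[1, 4], [2], [3], [5]]

Insert each entry of the permutation into P by Schensted row insertion, recording in Q the position of each new cell.

Insert 5: appended to row 1. P = [[5]], Q = [[1]].
Insert 3: 3 bumps 5 from row 1; 5 starts row 2. P = [[3], [5]], Q = [[1], [2]].
Insert 2: 2 bumps 3 from row 1; 3 bumps 5 from row 2; 5 starts row 3. P = [[2], [3], [5]], Q = [[1], [2], [3]].
Insert 4: appended to row 1. P = [[2, 4], [3], [5]], Q = [[1, 4], [2], [3]].
Insert 1: 1 bumps 2 from row 1; 2 bumps 3 from row 2; 3 bumps 5 from row 3; 5 starts row 4. P = [[1, 4], [2], [3], [5]], Q = [[1, 4], [2], [3], [5]].

So P = [[1, 4], [2], [3], [5]], Q = [[1, 4], [2], [3], [5]].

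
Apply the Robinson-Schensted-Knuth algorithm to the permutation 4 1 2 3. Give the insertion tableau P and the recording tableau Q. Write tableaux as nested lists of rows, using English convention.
P = [[1, 2, 3], [4]], Q = [[1, 3, 4], [2]]

Insert each entry of the permutation into P by Schensted row insertion, recording in Q the position of each new cell.

Insert 4: appended to row 1. P = [[4]].
Insert 1: 1 bumps 4 from row 1; 4 starts row 2. P = [[1], [4]].
Insert 2: appended to row 1. P = [[1, 2], [4]].
Insert 3: appended to row 1. P = [[1, 2, 3], [4]].

So P = [[1, 2, 3], [4]], Q = [[1, 3, 4], [2]].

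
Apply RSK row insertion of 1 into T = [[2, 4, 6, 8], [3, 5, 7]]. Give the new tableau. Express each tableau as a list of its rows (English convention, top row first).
In row 1, 1 replaces 2 (the leftmost entry greater than 1); 2 is bumped to row 2. In row 2, 2 replaces 3 (the leftmost entry greater than 2); 3 is bumped to row 3. 3 starts a new row 3. The new tableau is [[1, 4, 6, 8], [2, 5, 7], [3]].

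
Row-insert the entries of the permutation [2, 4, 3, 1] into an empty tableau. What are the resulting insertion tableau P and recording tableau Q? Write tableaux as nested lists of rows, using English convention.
P = [[1, 3], [2], [4]], Q = [[1, 2], [3], [4]]

Insert each entry of the permutation into P by Schensted row insertion, recording in Q the position of each new cell.

Insert 2: appended to row 1. P = [[2]], Q = [[1]].
Insert 4: appended to row 1. P = [[2, 4]], Q = [[1, 2]].
Insert 3: 3 bumps 4 from row 1; 4 starts row 2. P = [[2, 3], [4]], Q = [[1, 2], [3]].
Insert 1: 1 bumps 2 from row 1; 2 bumps 4 from row 2; 4 starts row 3. P = [[1, 3], [2], [4]], Q = [[1, 2], [3], [4]].

So P = [[1, 3], [2], [4]], Q = [[1, 2], [3], [4]].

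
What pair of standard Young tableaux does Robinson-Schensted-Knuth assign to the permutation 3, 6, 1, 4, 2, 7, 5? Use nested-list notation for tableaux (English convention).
Insert each entry of the permutation into P by Schensted row insertion, recording in Q the position of each new cell.

After inserting 3: P = [[3]].
After inserting 6: P = [[3, 6]].
After inserting 1: P = [[1, 6], [3]].
After inserting 4: P = [[1, 4], [3, 6]].
After inserting 2: P = [[1, 2], [3, 4], [6]].
After inserting 7: P = [[1, 2, 7], [3, 4], [6]].
After inserting 5: P = [[1, 2, 5], [3, 4, 7], [6]].

So P = [[1, 2, 5], [3, 4, 7], [6]], Q = [[1, 2, 6], [3, 4, 7], [5]].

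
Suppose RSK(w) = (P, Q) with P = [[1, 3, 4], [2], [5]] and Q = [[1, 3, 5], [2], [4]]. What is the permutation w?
Reverse RSK: for i = n, n-1, ..., 1, locate i in Q, remove the corresponding corner cell from P, and reverse-bump its entry up through P; the value ejected from row 1 is w(i).

So w = 5 2 3 1 4.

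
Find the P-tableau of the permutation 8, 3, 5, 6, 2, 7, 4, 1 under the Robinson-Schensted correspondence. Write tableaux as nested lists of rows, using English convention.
P = [[1, 4, 6, 7], [2, 5], [3], [8]]

Insert 8: appended to row 1. P = [[8]].
Insert 3: 3 bumps 8 from row 1; 8 starts row 2. P = [[3], [8]].
Insert 5: appended to row 1. P = [[3, 5], [8]].
Insert 6: appended to row 1. P = [[3, 5, 6], [8]].
Insert 2: 2 bumps 3 from row 1; 3 bumps 8 from row 2; 8 starts row 3. P = [[2, 5, 6], [3], [8]].
Insert 7: appended to row 1. P = [[2, 5, 6, 7], [3], [8]].
Insert 4: 4 bumps 5 from row 1; 5 appends to row 2. P = [[2, 4, 6, 7], [3, 5], [8]].
Insert 1: 1 bumps 2 from row 1; 2 bumps 3 from row 2; 3 bumps 8 from row 3; 8 starts row 4. P = [[1, 4, 6, 7], [2, 5], [3], [8]].

So P = [[1, 4, 6, 7], [2, 5], [3], [8]].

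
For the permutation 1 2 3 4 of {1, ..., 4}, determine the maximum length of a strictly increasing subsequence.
4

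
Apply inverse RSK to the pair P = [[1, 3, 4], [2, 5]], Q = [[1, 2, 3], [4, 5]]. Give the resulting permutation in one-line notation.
2 3 5 1 4

Reverse the RSK construction: for i from n down to 1, find the cell of Q containing i, remove the entry at that cell from P, and reverse-bump it up through P; the value ejected from row 1 is w(i).

Step i=5: Q has 5 at row 2, column 2; remove 5 from row 2 of P and reverse-bump: 5 enters row 1 and ejects 4. So w(5) = 4. P is now [[1, 3, 5], [2]].
Step i=4: Q has 4 at row 2, column 1; remove 2 from row 2 of P and reverse-bump: 2 enters row 1 and ejects 1. So w(4) = 1. P is now [[2, 3, 5]].
Step i=3: Q has 3 at row 1, column 3; remove that cell from P, ejecting 5. So w(3) = 5. P is now [[2, 3]].
Step i=2: Q has 2 at row 1, column 2; remove that cell from P, ejecting 3. So w(2) = 3. P is now [[2]].
Step i=1: Q has 1 at row 1, column 1; remove that cell from P, ejecting 2. So w(1) = 2. P is now [].

So w = 2 3 5 1 4.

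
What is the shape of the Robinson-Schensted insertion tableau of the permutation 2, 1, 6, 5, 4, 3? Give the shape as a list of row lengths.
[2, 2, 1, 1]

Row-insert each entry into an empty tableau.

After inserting 2: P = [[2]].
After inserting 1: P = [[1], [2]].
After inserting 6: P = [[1, 6], [2]].
After inserting 5: P = [[1, 5], [2, 6]].
After inserting 4: P = [[1, 4], [2, 5], [6]].
After inserting 3: P = [[1, 3], [2, 4], [5], [6]].

The final insertion tableau P = [[1, 3], [2, 4], [5], [6]] has shape [2, 2, 1, 1].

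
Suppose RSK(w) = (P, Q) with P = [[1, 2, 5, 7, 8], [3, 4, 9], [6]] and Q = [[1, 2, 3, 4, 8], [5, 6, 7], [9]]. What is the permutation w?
Reverse the RSK construction: for i from n down to 1, find the cell of Q containing i, remove the entry at that cell from P, and reverse-bump it up through P; the value ejected from row 1 is w(i).

Step i=9: Q has 9 at row 3, column 1; remove 6 from row 3 of P and reverse-bump: 6 enters row 2 and ejects 4; 4 enters row 1 and ejects 2. So w(9) = 2. P is now [[1, 4, 5, 7, 8], [3, 6, 9]].
Step i=8: Q has 8 at row 1, column 5; remove that cell from P, ejecting 8. So w(8) = 8. P is now [[1, 4, 5, 7], [3, 6, 9]].
Step i=7: Q has 7 at row 2, column 3; remove 9 from row 2 of P and reverse-bump: 9 enters row 1 and ejects 7. So w(7) = 7. P is now [[1, 4, 5, 9], [3, 6]].
Step i=6: Q has 6 at row 2, column 2; remove 6 from row 2 of P and reverse-bump: 6 enters row 1 and ejects 5. So w(6) = 5. P is now [[1, 4, 6, 9], [3]].
Step i=5: Q has 5 at row 2, column 1; remove 3 from row 2 of P and reverse-bump: 3 enters row 1 and ejects 1. So w(5) = 1. P is now [[3, 4, 6, 9]].
Step i=4: Q has 4 at row 1, column 4; remove that cell from P, ejecting 9. So w(4) = 9. P is now [[3, 4, 6]].
Step i=3: Q has 3 at row 1, column 3; remove that cell from P, ejecting 6. So w(3) = 6. P is now [[3, 4]].
Step i=2: Q has 2 at row 1, column 2; remove that cell from P, ejecting 4. So w(2) = 4. P is now [[3]].
Step i=1: Q has 1 at row 1, column 1; remove that cell from P, ejecting 3. So w(1) = 3. P is now [].

So w = 3 4 6 9 1 5 7 8 2.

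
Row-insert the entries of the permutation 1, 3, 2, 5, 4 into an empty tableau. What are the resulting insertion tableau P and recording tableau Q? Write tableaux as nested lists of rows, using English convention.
Insert each entry of the permutation into P by Schensted row insertion, recording in Q the position of each new cell.

After inserting 1: P = [[1]].
After inserting 3: P = [[1, 3]].
After inserting 2: P = [[1, 2], [3]].
After inserting 5: P = [[1, 2, 5], [3]].
After inserting 4: P = [[1, 2, 4], [3, 5]].

So P = [[1, 2, 4], [3, 5]], Q = [[1, 2, 4], [3, 5]].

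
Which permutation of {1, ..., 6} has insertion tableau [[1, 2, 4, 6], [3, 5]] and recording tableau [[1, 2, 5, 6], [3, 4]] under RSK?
Reverse the RSK construction: for i from n down to 1, find the cell of Q containing i, remove the entry at that cell from P, and reverse-bump it up through P; the value ejected from row 1 is w(i).

Step i=6: Q has 6 at row 1, column 4; remove that cell from P, ejecting 6. So w(6) = 6. P is now [[1, 2, 4], [3, 5]].
Step i=5: Q has 5 at row 1, column 3; remove that cell from P, ejecting 4. So w(5) = 4. P is now [[1, 2], [3, 5]].
Step i=4: Q has 4 at row 2, column 2; remove 5 from row 2 of P and reverse-bump: 5 enters row 1 and ejects 2. So w(4) = 2. P is now [[1, 5], [3]].
Step i=3: Q has 3 at row 2, column 1; remove 3 from row 2 of P and reverse-bump: 3 enters row 1 and ejects 1. So w(3) = 1. P is now [[3, 5]].
Step i=2: Q has 2 at row 1, column 2; remove that cell from P, ejecting 5. So w(2) = 5. P is now [[3]].
Step i=1: Q has 1 at row 1, column 1; remove that cell from P, ejecting 3. So w(1) = 3. P is now [].

So w = 3 5 1 2 4 6.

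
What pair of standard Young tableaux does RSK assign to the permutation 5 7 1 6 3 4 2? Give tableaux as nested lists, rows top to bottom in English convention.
P = [[1, 2, 4], [3, 6], [5], [7]], Q = [[1, 2, 6], [3, 4], [5], [7]]

Insert each entry of the permutation into P by Schensted row insertion, recording in Q the position of each new cell.

Insert 5: appended to row 1. P = [[5]].
Insert 7: appended to row 1. P = [[5, 7]].
Insert 1: 1 bumps 5 from row 1; 5 starts row 2. P = [[1, 7], [5]].
Insert 6: 6 bumps 7 from row 1; 7 appends to row 2. P = [[1, 6], [5, 7]].
Insert 3: 3 bumps 6 from row 1; 6 bumps 7 from row 2; 7 starts row 3. P = [[1, 3], [5, 6], [7]].
Insert 4: appended to row 1. P = [[1, 3, 4], [5, 6], [7]].
Insert 2: 2 bumps 3 from row 1; 3 bumps 5 from row 2; 5 bumps 7 from row 3; 7 starts row 4. P = [[1, 2, 4], [3, 6], [5], [7]].

So P = [[1, 2, 4], [3, 6], [5], [7]], Q = [[1, 2, 6], [3, 4], [5], [7]].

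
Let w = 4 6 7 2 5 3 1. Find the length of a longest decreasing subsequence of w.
4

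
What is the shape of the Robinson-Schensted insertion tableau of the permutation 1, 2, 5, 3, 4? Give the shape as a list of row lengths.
Row-insert each entry into an empty tableau.

After inserting 1: P = [[1]].
After inserting 2: P = [[1, 2]].
After inserting 5: P = [[1, 2, 5]].
After inserting 3: P = [[1, 2, 3], [5]].
After inserting 4: P = [[1, 2, 3, 4], [5]].

The final insertion tableau P = [[1, 2, 3, 4], [5]] has shape [4, 1].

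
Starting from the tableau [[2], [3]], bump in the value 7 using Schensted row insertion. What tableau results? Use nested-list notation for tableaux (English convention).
[[2, 7], [3]]

7 is larger than every entry of row 1, so it is appended to row 1. The new tableau is [[2, 7], [3]].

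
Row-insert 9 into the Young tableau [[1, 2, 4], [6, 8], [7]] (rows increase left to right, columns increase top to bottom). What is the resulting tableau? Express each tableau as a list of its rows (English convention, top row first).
9 is larger than every entry of row 1, so it is appended to row 1. The new tableau is [[1, 2, 4, 9], [6, 8], [7]].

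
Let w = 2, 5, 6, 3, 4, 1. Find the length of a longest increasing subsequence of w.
3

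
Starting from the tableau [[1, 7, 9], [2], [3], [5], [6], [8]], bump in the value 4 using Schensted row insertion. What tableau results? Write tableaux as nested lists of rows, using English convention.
In row 1, 4 replaces 7 (the leftmost entry greater than 4); 7 is bumped to row 2. 7 is appended to row 2. The new tableau is [[1, 4, 9], [2, 7], [3], [5], [6], [8]].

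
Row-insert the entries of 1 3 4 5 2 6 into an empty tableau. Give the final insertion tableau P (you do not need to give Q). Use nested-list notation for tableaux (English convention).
P = [[1, 2, 4, 5, 6], [3]]

Insert 1: appended to row 1. P = [[1]].
Insert 3: appended to row 1. P = [[1, 3]].
Insert 4: appended to row 1. P = [[1, 3, 4]].
Insert 5: appended to row 1. P = [[1, 3, 4, 5]].
Insert 2: 2 bumps 3 from row 1; 3 starts row 2. P = [[1, 2, 4, 5], [3]].
Insert 6: appended to row 1. P = [[1, 2, 4, 5, 6], [3]].

So P = [[1, 2, 4, 5, 6], [3]].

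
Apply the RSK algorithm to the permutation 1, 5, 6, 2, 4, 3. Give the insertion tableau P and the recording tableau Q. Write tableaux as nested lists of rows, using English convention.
P = [[1, 2, 3], [4, 6], [5]], Q = [[1, 2, 3], [4, 5], [6]]

Insert each entry of the permutation into P by Schensted row insertion, recording in Q the position of each new cell.

Insert 1: appended to row 1. P = [[1]].
Insert 5: appended to row 1. P = [[1, 5]].
Insert 6: appended to row 1. P = [[1, 5, 6]].
Insert 2: 2 bumps 5 from row 1; 5 starts row 2. P = [[1, 2, 6], [5]].
Insert 4: 4 bumps 6 from row 1; 6 appends to row 2. P = [[1, 2, 4], [5, 6]].
Insert 3: 3 bumps 4 from row 1; 4 bumps 5 from row 2; 5 starts row 3. P = [[1, 2, 3], [4, 6], [5]].

So P = [[1, 2, 3], [4, 6], [5]], Q = [[1, 2, 3], [4, 5], [6]].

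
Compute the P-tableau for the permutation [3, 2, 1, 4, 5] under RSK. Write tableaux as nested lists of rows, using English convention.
Insert 3: appended to row 1. P = [[3]].
Insert 2: 2 bumps 3 from row 1; 3 starts row 2. P = [[2], [3]].
Insert 1: 1 bumps 2 from row 1; 2 bumps 3 from row 2; 3 starts row 3. P = [[1], [2], [3]].
Insert 4: appended to row 1. P = [[1, 4], [2], [3]].
Insert 5: appended to row 1. P = [[1, 4, 5], [2], [3]].

So P = [[1, 4, 5], [2], [3]].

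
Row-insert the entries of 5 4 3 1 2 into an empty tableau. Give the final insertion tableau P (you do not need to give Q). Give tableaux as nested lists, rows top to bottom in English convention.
After inserting 5: P = [[5]].
After inserting 4: P = [[4], [5]].
After inserting 3: P = [[3], [4], [5]].
After inserting 1: P = [[1], [3], [4], [5]].
After inserting 2: P = [[1, 2], [3], [4], [5]].

So P = [[1, 2], [3], [4], [5]].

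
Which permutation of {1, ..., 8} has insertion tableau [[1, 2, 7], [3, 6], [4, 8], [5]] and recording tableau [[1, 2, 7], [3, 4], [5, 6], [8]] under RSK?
Reverse the RSK construction: for i from n down to 1, find the cell of Q containing i, remove the entry at that cell from P, and reverse-bump it up through P; the value ejected from row 1 is w(i).

Step i=8: Q has 8 at row 4, column 1; remove 5 from row 4 of P and reverse-bump: 5 enters row 3 and ejects 4; 4 enters row 2 and ejects 3; 3 enters row 1 and ejects 2. So w(8) = 2. P is now [[1, 3, 7], [4, 6], [5, 8]].
Step i=7: Q has 7 at row 1, column 3; remove that cell from P, ejecting 7. So w(7) = 7. P is now [[1, 3], [4, 6], [5, 8]].
Step i=6: Q has 6 at row 3, column 2; remove 8 from row 3 of P and reverse-bump: 8 enters row 2 and ejects 6; 6 enters row 1 and ejects 3. So w(6) = 3. P is now [[1, 6], [4, 8], [5]].
Step i=5: Q has 5 at row 3, column 1; remove 5 from row 3 of P and reverse-bump: 5 enters row 2 and ejects 4; 4 enters row 1 and ejects 1. So w(5) = 1. P is now [[4, 6], [5, 8]].
Step i=4: Q has 4 at row 2, column 2; remove 8 from row 2 of P and reverse-bump: 8 enters row 1 and ejects 6. So w(4) = 6. P is now [[4, 8], [5]].
Step i=3: Q has 3 at row 2, column 1; remove 5 from row 2 of P and reverse-bump: 5 enters row 1 and ejects 4. So w(3) = 4. P is now [[5, 8]].
Step i=2: Q has 2 at row 1, column 2; remove that cell from P, ejecting 8. So w(2) = 8. P is now [[5]].
Step i=1: Q has 1 at row 1, column 1; remove that cell from P, ejecting 5. So w(1) = 5. P is now [].

So w = 5 8 4 6 1 3 7 2.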